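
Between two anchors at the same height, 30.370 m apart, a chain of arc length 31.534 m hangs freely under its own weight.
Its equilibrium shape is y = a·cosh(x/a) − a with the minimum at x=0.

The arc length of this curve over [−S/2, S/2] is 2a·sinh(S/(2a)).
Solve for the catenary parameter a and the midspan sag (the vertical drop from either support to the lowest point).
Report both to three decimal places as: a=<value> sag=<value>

a=31.846 sag=3.689

seed: a₀ = √(S³/(24(L−S))) = √(30.370³/(24·1.164)) = 31.665407
iter 1: u=0.479545  f(a)=+1.346e-02  f'(a)=-7.522e-02  a ← 31.665407 − (+1.346e-02/-7.522e-02) = 31.844307
iter 2: u=0.476851  f(a)=+1.149e-04  f'(a)=-7.394e-02  a ← 31.844307 − (+1.149e-04/-7.394e-02) = 31.845860
iter 3: u=0.476828  f(a)=+8.536e-09  f'(a)=-7.393e-02  a ← 31.845860 − (+8.536e-09/-7.393e-02) = 31.845861
iter 4: u=0.476828  f(a)=+0.000e+00  f'(a)=-7.393e-02  a ← 31.845861 − (+0.000e+00/-7.393e-02) = 31.845861
converged: |Δa| < 1e-12 after 4 iterations
sag = a·(cosh(S/(2a)) − 1) = 31.845861·(cosh(0.476828) − 1) = 3.689433
T_max/T_min = cosh(S/(2a)) = 1.115853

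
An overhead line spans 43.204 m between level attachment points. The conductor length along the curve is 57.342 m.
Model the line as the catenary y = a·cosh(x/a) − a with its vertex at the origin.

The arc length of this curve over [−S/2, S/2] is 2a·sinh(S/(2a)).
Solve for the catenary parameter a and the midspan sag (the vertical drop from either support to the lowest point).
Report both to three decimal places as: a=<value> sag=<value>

seed: a₀ = √(S³/(24(L−S))) = √(43.204³/(24·14.138)) = 15.416519
iter 1: u=1.401224  f(a)=+1.455e+00  f'(a)=-2.220e+00  a ← 15.416519 − (+1.455e+00/-2.220e+00) = 16.071627
iter 2: u=1.344108  f(a)=+9.786e-02  f'(a)=-1.931e+00  a ← 16.071627 − (+9.786e-02/-1.931e+00) = 16.122309
iter 3: u=1.339883  f(a)=+5.135e-04  f'(a)=-1.911e+00  a ← 16.122309 − (+5.135e-04/-1.911e+00) = 16.122578
iter 4: u=1.339860  f(a)=+1.430e-08  f'(a)=-1.911e+00  a ← 16.122578 − (+1.430e-08/-1.911e+00) = 16.122578
iter 5: u=1.339860  f(a)=-7.105e-15  f'(a)=-1.911e+00  a ← 16.122578 − (-7.105e-15/-1.911e+00) = 16.122578
converged: |Δa| < 1e-12 after 5 iterations
sag = a·(cosh(S/(2a)) − 1) = 16.122578·(cosh(1.339860) − 1) = 16.770640
T_max/T_min = cosh(S/(2a)) = 2.040196

a=16.123 sag=16.771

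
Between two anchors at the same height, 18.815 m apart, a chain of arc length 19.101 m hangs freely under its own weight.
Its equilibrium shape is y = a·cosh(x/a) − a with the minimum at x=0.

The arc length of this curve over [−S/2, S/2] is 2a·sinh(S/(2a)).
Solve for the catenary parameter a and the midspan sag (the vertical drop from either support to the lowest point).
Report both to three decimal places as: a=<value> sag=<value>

seed: a₀ = √(S³/(24(L−S))) = √(18.815³/(24·0.286)) = 31.150692
iter 1: u=0.302000  f(a)=+1.307e-03  f'(a)=-1.853e-02  a ← 31.150692 − (+1.307e-03/-1.853e-02) = 31.221227
iter 2: u=0.301317  f(a)=+4.453e-06  f'(a)=-1.840e-02  a ← 31.221227 − (+4.453e-06/-1.840e-02) = 31.221469
iter 3: u=0.301315  f(a)=+5.207e-11  f'(a)=-1.840e-02  a ← 31.221469 − (+5.207e-11/-1.840e-02) = 31.221469
iter 4: u=0.301315  f(a)=+0.000e+00  f'(a)=-1.840e-02  a ← 31.221469 − (+0.000e+00/-1.840e-02) = 31.221469
converged: |Δa| < 1e-12 after 4 iterations
sag = a·(cosh(S/(2a)) − 1) = 31.221469·(cosh(0.301315) − 1) = 1.428067
T_max/T_min = cosh(S/(2a)) = 1.045740

a=31.221 sag=1.428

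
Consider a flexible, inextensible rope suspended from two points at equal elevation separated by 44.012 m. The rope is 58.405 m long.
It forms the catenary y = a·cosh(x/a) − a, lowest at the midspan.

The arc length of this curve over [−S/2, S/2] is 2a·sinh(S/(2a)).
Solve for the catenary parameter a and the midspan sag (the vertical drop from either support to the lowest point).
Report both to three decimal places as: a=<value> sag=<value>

seed: a₀ = √(S³/(24(L−S))) = √(44.012³/(24·14.393)) = 15.709971
iter 1: u=1.400766  f(a)=+1.480e+00  f'(a)=-2.218e+00  a ← 15.709971 − (+1.480e+00/-2.218e+00) = 16.377173
iter 2: u=1.343700  f(a)=+9.950e-02  f'(a)=-1.929e+00  a ← 16.377173 − (+9.950e-02/-1.929e+00) = 16.428756
iter 3: u=1.339481  f(a)=+5.215e-04  f'(a)=-1.909e+00  a ← 16.428756 − (+5.215e-04/-1.909e+00) = 16.429029
iter 4: u=1.339458  f(a)=+1.449e-08  f'(a)=-1.909e+00  a ← 16.429029 − (+1.449e-08/-1.909e+00) = 16.429029
iter 5: u=1.339458  f(a)=+0.000e+00  f'(a)=-1.909e+00  a ← 16.429029 − (+0.000e+00/-1.909e+00) = 16.429029
converged: |Δa| < 1e-12 after 5 iterations
sag = a·(cosh(S/(2a)) − 1) = 16.429029·(cosh(1.339458) − 1) = 17.077672
T_max/T_min = cosh(S/(2a)) = 2.039482

a=16.429 sag=17.078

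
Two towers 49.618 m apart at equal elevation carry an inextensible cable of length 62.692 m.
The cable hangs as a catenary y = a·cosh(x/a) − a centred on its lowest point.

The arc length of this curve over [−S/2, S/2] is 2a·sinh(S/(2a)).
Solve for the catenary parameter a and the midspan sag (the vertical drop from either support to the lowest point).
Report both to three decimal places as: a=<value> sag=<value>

a=20.468 sag=16.969

seed: a₀ = √(S³/(24(L−S))) = √(49.618³/(24·13.074)) = 19.730997
iter 1: u=1.257362  f(a)=+1.073e+00  f'(a)=-1.547e+00  a ← 19.730997 − (+1.073e+00/-1.547e+00) = 20.424789
iter 2: u=1.214651  f(a)=+5.921e-02  f'(a)=-1.381e+00  a ← 20.424789 − (+5.921e-02/-1.381e+00) = 20.467675
iter 3: u=1.212106  f(a)=+2.035e-04  f'(a)=-1.371e+00  a ← 20.467675 − (+2.035e-04/-1.371e+00) = 20.467824
iter 4: u=1.212098  f(a)=+2.421e-09  f'(a)=-1.371e+00  a ← 20.467824 − (+2.421e-09/-1.371e+00) = 20.467824
iter 5: u=1.212098  f(a)=+0.000e+00  f'(a)=-1.371e+00  a ← 20.467824 − (+0.000e+00/-1.371e+00) = 20.467824
converged: |Δa| < 1e-12 after 5 iterations
sag = a·(cosh(S/(2a)) − 1) = 20.467824·(cosh(1.212098) − 1) = 16.968837
T_max/T_min = cosh(S/(2a)) = 1.829049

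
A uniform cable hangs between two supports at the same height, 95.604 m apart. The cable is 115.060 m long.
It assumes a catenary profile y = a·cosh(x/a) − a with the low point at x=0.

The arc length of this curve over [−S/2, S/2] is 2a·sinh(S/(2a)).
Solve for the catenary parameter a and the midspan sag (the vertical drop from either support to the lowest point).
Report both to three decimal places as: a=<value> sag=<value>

a=44.523 sag=28.223

seed: a₀ = √(S³/(24(L−S))) = √(95.604³/(24·19.456)) = 43.259520
iter 1: u=1.105005  f(a)=+1.223e+00  f'(a)=-1.014e+00  a ← 43.259520 − (+1.223e+00/-1.014e+00) = 44.465307
iter 2: u=1.075040  f(a)=+5.300e-02  f'(a)=-9.281e-01  a ← 44.465307 − (+5.300e-02/-9.281e-01) = 44.522412
iter 3: u=1.073662  f(a)=+1.095e-04  f'(a)=-9.242e-01  a ← 44.522412 − (+1.095e-04/-9.242e-01) = 44.522530
iter 4: u=1.073659  f(a)=+4.696e-10  f'(a)=-9.242e-01  a ← 44.522530 − (+4.696e-10/-9.242e-01) = 44.522530
iter 5: u=1.073659  f(a)=+2.842e-14  f'(a)=-9.242e-01  a ← 44.522530 − (+2.842e-14/-9.242e-01) = 44.522530
converged: |Δa| < 1e-12 after 5 iterations
sag = a·(cosh(S/(2a)) − 1) = 44.522530·(cosh(1.073659) − 1) = 28.223305
T_max/T_min = cosh(S/(2a)) = 1.633911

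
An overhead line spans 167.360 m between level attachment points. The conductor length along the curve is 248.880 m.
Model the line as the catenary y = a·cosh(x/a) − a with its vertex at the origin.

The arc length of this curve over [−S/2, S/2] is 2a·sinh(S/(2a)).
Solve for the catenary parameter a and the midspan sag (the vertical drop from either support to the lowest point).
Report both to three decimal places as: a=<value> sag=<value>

a=52.187 sag=82.753

seed: a₀ = √(S³/(24(L−S))) = √(167.360³/(24·81.520)) = 48.948546
iter 1: u=1.709550  f(a)=+1.278e+01  f'(a)=-4.412e+00  a ← 48.948546 − (+1.278e+01/-4.412e+00) = 51.844513
iter 2: u=1.614057  f(a)=+1.222e+00  f'(a)=-3.605e+00  a ← 51.844513 − (+1.222e+00/-3.605e+00) = 52.183383
iter 3: u=1.603576  f(a)=+1.378e-02  f'(a)=-3.524e+00  a ← 52.183383 − (+1.378e-02/-3.524e+00) = 52.187292
iter 4: u=1.603455  f(a)=+1.796e-06  f'(a)=-3.523e+00  a ← 52.187292 − (+1.796e-06/-3.523e+00) = 52.187293
iter 5: u=1.603455  f(a)=+0.000e+00  f'(a)=-3.523e+00  a ← 52.187293 − (+0.000e+00/-3.523e+00) = 52.187293
converged: |Δa| < 1e-12 after 5 iterations
sag = a·(cosh(S/(2a)) − 1) = 52.187293·(cosh(1.603455) − 1) = 82.752795
T_max/T_min = cosh(S/(2a)) = 2.585689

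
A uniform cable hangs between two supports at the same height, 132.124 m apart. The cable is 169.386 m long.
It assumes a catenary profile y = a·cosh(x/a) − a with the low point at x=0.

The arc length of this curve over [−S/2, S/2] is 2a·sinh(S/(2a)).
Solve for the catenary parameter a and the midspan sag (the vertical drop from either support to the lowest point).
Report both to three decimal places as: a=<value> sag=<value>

a=52.807 sag=47.000

seed: a₀ = √(S³/(24(L−S))) = √(132.124³/(24·37.262)) = 50.784814
iter 1: u=1.300822  f(a)=+3.283e+00  f'(a)=-1.731e+00  a ← 50.784814 − (+3.283e+00/-1.731e+00) = 52.680947
iter 2: u=1.254002  f(a)=+1.928e-01  f'(a)=-1.533e+00  a ← 52.680947 − (+1.928e-01/-1.533e+00) = 52.806690
iter 3: u=1.251016  f(a)=+7.569e-04  f'(a)=-1.521e+00  a ← 52.806690 − (+7.569e-04/-1.521e+00) = 52.807187
iter 4: u=1.251004  f(a)=+1.177e-08  f'(a)=-1.521e+00  a ← 52.807187 − (+1.177e-08/-1.521e+00) = 52.807187
iter 5: u=1.251004  f(a)=+0.000e+00  f'(a)=-1.521e+00  a ← 52.807187 − (+0.000e+00/-1.521e+00) = 52.807187
converged: |Δa| < 1e-12 after 5 iterations
sag = a·(cosh(S/(2a)) − 1) = 52.807187·(cosh(1.251004) − 1) = 47.000143
T_max/T_min = cosh(S/(2a)) = 1.890033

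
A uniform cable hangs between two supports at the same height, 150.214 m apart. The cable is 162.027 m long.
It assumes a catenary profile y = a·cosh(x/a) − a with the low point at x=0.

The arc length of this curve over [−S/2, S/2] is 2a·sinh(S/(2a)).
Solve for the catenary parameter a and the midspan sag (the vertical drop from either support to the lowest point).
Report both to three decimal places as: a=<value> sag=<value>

seed: a₀ = √(S³/(24(L−S))) = √(150.214³/(24·11.813)) = 109.340207
iter 1: u=0.686911  f(a)=+2.818e-01  f'(a)=-2.264e-01  a ← 109.340207 − (+2.818e-01/-2.264e-01) = 110.584862
iter 2: u=0.679180  f(a)=+4.885e-03  f'(a)=-2.187e-01  a ← 110.584862 − (+4.885e-03/-2.187e-01) = 110.607202
iter 3: u=0.679043  f(a)=+1.525e-06  f'(a)=-2.185e-01  a ← 110.607202 − (+1.525e-06/-2.185e-01) = 110.607209
iter 4: u=0.679043  f(a)=+1.421e-13  f'(a)=-2.185e-01  a ← 110.607209 − (+1.421e-13/-2.185e-01) = 110.607209
converged: |Δa| < 1e-12 after 4 iterations
sag = a·(cosh(S/(2a)) − 1) = 110.607209·(cosh(0.679043) − 1) = 26.495460
T_max/T_min = cosh(S/(2a)) = 1.239546

a=110.607 sag=26.495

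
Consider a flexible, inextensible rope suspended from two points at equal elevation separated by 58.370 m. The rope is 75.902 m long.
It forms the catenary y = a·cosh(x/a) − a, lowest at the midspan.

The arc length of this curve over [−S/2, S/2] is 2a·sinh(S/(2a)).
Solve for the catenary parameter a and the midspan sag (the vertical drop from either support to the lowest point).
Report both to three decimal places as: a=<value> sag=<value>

seed: a₀ = √(S³/(24(L−S))) = √(58.370³/(24·17.532)) = 21.740183
iter 1: u=1.342445  f(a)=+1.649e+00  f'(a)=-1.923e+00  a ← 21.740183 − (+1.649e+00/-1.923e+00) = 22.597900
iter 2: u=1.291492  f(a)=+1.026e-01  f'(a)=-1.690e+00  a ← 22.597900 − (+1.026e-01/-1.690e+00) = 22.658613
iter 3: u=1.288031  f(a)=+4.557e-04  f'(a)=-1.675e+00  a ← 22.658613 − (+4.557e-04/-1.675e+00) = 22.658885
iter 4: u=1.288016  f(a)=+9.073e-09  f'(a)=-1.675e+00  a ← 22.658885 − (+9.073e-09/-1.675e+00) = 22.658885
iter 5: u=1.288016  f(a)=+0.000e+00  f'(a)=-1.675e+00  a ← 22.658885 − (+0.000e+00/-1.675e+00) = 22.658885
converged: |Δa| < 1e-12 after 5 iterations
sag = a·(cosh(S/(2a)) − 1) = 22.658885·(cosh(1.288016) − 1) = 21.541833
T_max/T_min = cosh(S/(2a)) = 1.950701

a=22.659 sag=21.542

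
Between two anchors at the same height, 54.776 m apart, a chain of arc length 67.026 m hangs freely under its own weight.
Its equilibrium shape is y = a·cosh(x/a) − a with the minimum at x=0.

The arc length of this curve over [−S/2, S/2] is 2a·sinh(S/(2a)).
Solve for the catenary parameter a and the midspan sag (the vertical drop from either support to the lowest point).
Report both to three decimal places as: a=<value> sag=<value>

a=24.399 sag=17.055

seed: a₀ = √(S³/(24(L−S))) = √(54.776³/(24·12.250)) = 23.643502
iter 1: u=1.158373  f(a)=+8.486e-01  f'(a)=-1.182e+00  a ← 23.643502 − (+8.486e-01/-1.182e+00) = 24.361396
iter 2: u=1.124238  f(a)=+4.018e-02  f'(a)=-1.073e+00  a ← 24.361396 − (+4.018e-02/-1.073e+00) = 24.398862
iter 3: u=1.122511  f(a)=+1.000e-04  f'(a)=-1.067e+00  a ← 24.398862 − (+1.000e-04/-1.067e+00) = 24.398956
iter 4: u=1.122507  f(a)=+6.231e-10  f'(a)=-1.067e+00  a ← 24.398956 − (+6.231e-10/-1.067e+00) = 24.398956
iter 5: u=1.122507  f(a)=+0.000e+00  f'(a)=-1.067e+00  a ← 24.398956 − (+0.000e+00/-1.067e+00) = 24.398956
converged: |Δa| < 1e-12 after 5 iterations
sag = a·(cosh(S/(2a)) − 1) = 24.398956·(cosh(1.122507) − 1) = 17.054997
T_max/T_min = cosh(S/(2a)) = 1.699005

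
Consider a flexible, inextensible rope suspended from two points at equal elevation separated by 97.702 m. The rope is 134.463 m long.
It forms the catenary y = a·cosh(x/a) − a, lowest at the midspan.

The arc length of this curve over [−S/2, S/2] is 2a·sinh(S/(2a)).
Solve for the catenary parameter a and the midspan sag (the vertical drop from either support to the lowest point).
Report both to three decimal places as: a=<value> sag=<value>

a=34.209 sag=41.225

seed: a₀ = √(S³/(24(L−S))) = √(97.702³/(24·36.761)) = 32.512914
iter 1: u=1.502511  f(a)=+4.380e+00  f'(a)=-2.815e+00  a ← 32.512914 − (+4.380e+00/-2.815e+00) = 34.068880
iter 2: u=1.433889  f(a)=+3.340e-01  f'(a)=-2.400e+00  a ← 34.068880 − (+3.340e-01/-2.400e+00) = 34.208036
iter 3: u=1.428056  f(a)=+2.297e-03  f'(a)=-2.367e+00  a ← 34.208036 − (+2.297e-03/-2.367e+00) = 34.209007
iter 4: u=1.428016  f(a)=+1.103e-07  f'(a)=-2.367e+00  a ← 34.209007 − (+1.103e-07/-2.367e+00) = 34.209007
iter 5: u=1.428016  f(a)=+0.000e+00  f'(a)=-2.367e+00  a ← 34.209007 − (+0.000e+00/-2.367e+00) = 34.209007
converged: |Δa| < 1e-12 after 5 iterations
sag = a·(cosh(S/(2a)) − 1) = 34.209007·(cosh(1.428016) − 1) = 41.225274
T_max/T_min = cosh(S/(2a)) = 2.205100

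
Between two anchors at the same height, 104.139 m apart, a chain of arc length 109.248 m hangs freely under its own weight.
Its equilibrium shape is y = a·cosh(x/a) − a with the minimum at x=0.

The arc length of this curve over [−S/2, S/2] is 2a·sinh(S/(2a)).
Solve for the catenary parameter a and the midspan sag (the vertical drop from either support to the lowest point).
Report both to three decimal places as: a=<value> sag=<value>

seed: a₀ = √(S³/(24(L−S))) = √(104.139³/(24·5.109)) = 95.972439
iter 1: u=0.542546  f(a)=+7.572e-02  f'(a)=-1.096e-01  a ← 95.972439 − (+7.572e-02/-1.096e-01) = 96.663117
iter 2: u=0.538670  f(a)=+8.252e-04  f'(a)=-1.073e-01  a ← 96.663117 − (+8.252e-04/-1.073e-01) = 96.670810
iter 3: u=0.538627  f(a)=+1.004e-07  f'(a)=-1.072e-01  a ← 96.670810 − (+1.004e-07/-1.072e-01) = 96.670811
iter 4: u=0.538627  f(a)=+0.000e+00  f'(a)=-1.072e-01  a ← 96.670811 − (+0.000e+00/-1.072e-01) = 96.670811
converged: |Δa| < 1e-12 after 4 iterations
sag = a·(cosh(S/(2a)) − 1) = 96.670811·(cosh(0.538627) − 1) = 14.365341
T_max/T_min = cosh(S/(2a)) = 1.148601

a=96.671 sag=14.365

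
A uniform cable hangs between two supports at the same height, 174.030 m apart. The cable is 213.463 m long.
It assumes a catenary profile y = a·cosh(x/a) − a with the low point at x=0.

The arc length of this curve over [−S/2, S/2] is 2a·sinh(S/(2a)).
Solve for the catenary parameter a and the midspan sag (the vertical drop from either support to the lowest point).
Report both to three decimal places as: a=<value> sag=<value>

a=77.042 sag=54.590

seed: a₀ = √(S³/(24(L−S))) = √(174.030³/(24·39.433)) = 74.627802
iter 1: u=1.165986  f(a)=+2.769e+00  f'(a)=-1.208e+00  a ← 74.627802 − (+2.769e+00/-1.208e+00) = 76.920687
iter 2: u=1.131230  f(a)=+1.327e-01  f'(a)=-1.094e+00  a ← 76.920687 − (+1.327e-01/-1.094e+00) = 77.041978
iter 3: u=1.129449  f(a)=+3.390e-04  f'(a)=-1.089e+00  a ← 77.041978 − (+3.390e-04/-1.089e+00) = 77.042289
iter 4: u=1.129445  f(a)=+2.224e-09  f'(a)=-1.089e+00  a ← 77.042289 − (+2.224e-09/-1.089e+00) = 77.042289
iter 5: u=1.129445  f(a)=-5.684e-14  f'(a)=-1.089e+00  a ← 77.042289 − (-5.684e-14/-1.089e+00) = 77.042289
converged: |Δa| < 1e-12 after 5 iterations
sag = a·(cosh(S/(2a)) − 1) = 77.042289·(cosh(1.129445) − 1) = 54.590258
T_max/T_min = cosh(S/(2a)) = 1.708575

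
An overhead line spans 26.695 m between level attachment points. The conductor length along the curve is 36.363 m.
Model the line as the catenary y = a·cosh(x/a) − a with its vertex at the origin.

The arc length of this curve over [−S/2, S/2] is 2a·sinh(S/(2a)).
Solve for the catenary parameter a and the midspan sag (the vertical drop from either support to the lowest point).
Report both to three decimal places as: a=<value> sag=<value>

a=9.511 sag=11.008

seed: a₀ = √(S³/(24(L−S))) = √(26.695³/(24·9.668)) = 9.054635
iter 1: u=1.474107  f(a)=+1.106e+00  f'(a)=-2.637e+00  a ← 9.054635 − (+1.106e+00/-2.637e+00) = 9.474217
iter 2: u=1.408824  f(a)=+8.156e-02  f'(a)=-2.261e+00  a ← 9.474217 − (+8.156e-02/-2.261e+00) = 9.510282
iter 3: u=1.403481  f(a)=+5.211e-04  f'(a)=-2.233e+00  a ← 9.510282 − (+5.211e-04/-2.233e+00) = 9.510515
iter 4: u=1.403447  f(a)=+2.157e-08  f'(a)=-2.232e+00  a ← 9.510515 − (+2.157e-08/-2.232e+00) = 9.510515
iter 5: u=1.403447  f(a)=+0.000e+00  f'(a)=-2.232e+00  a ← 9.510515 − (+0.000e+00/-2.232e+00) = 9.510515
converged: |Δa| < 1e-12 after 5 iterations
sag = a·(cosh(S/(2a)) − 1) = 9.510515·(cosh(1.403447) − 1) = 11.008180
T_max/T_min = cosh(S/(2a)) = 2.157475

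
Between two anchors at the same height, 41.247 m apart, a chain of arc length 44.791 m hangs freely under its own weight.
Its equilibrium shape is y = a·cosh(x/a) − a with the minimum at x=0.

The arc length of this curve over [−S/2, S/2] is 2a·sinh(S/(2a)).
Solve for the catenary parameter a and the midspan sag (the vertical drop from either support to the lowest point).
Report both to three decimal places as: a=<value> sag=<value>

seed: a₀ = √(S³/(24(L−S))) = √(41.247³/(24·3.544)) = 28.723415
iter 1: u=0.718003  f(a)=+9.248e-02  f'(a)=-2.597e-01  a ← 28.723415 − (+9.248e-02/-2.597e-01) = 29.079487
iter 2: u=0.709211  f(a)=+1.748e-03  f'(a)=-2.500e-01  a ← 29.079487 − (+1.748e-03/-2.500e-01) = 29.086479
iter 3: u=0.709041  f(a)=+6.509e-07  f'(a)=-2.498e-01  a ← 29.086479 − (+6.509e-07/-2.498e-01) = 29.086481
iter 4: u=0.709041  f(a)=+9.237e-14  f'(a)=-2.498e-01  a ← 29.086481 − (+9.237e-14/-2.498e-01) = 29.086481
converged: |Δa| < 1e-12 after 4 iterations
sag = a·(cosh(S/(2a)) − 1) = 29.086481·(cosh(0.709041) − 1) = 7.622943
T_max/T_min = cosh(S/(2a)) = 1.262079

a=29.086 sag=7.623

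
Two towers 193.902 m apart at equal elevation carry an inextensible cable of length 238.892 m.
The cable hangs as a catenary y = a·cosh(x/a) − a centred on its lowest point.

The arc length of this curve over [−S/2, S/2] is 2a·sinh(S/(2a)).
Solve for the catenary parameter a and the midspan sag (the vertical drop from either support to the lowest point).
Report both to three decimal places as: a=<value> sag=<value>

seed: a₀ = √(S³/(24(L−S))) = √(193.902³/(24·44.990)) = 82.169343
iter 1: u=1.179893  f(a)=+3.237e+00  f'(a)=-1.255e+00  a ← 82.169343 − (+3.237e+00/-1.255e+00) = 84.748421
iter 2: u=1.143986  f(a)=+1.587e-01  f'(a)=-1.135e+00  a ← 84.748421 − (+1.587e-01/-1.135e+00) = 84.888227
iter 3: u=1.142102  f(a)=+4.247e-04  f'(a)=-1.129e+00  a ← 84.888227 − (+4.247e-04/-1.129e+00) = 84.888603
iter 4: u=1.142097  f(a)=+3.059e-09  f'(a)=-1.129e+00  a ← 84.888603 − (+3.059e-09/-1.129e+00) = 84.888603
iter 5: u=1.142097  f(a)=+5.684e-14  f'(a)=-1.129e+00  a ← 84.888603 − (+5.684e-14/-1.129e+00) = 84.888603
converged: |Δa| < 1e-12 after 5 iterations
sag = a·(cosh(S/(2a)) − 1) = 84.888603·(cosh(1.142097) − 1) = 61.649521
T_max/T_min = cosh(S/(2a)) = 1.726240

a=84.889 sag=61.650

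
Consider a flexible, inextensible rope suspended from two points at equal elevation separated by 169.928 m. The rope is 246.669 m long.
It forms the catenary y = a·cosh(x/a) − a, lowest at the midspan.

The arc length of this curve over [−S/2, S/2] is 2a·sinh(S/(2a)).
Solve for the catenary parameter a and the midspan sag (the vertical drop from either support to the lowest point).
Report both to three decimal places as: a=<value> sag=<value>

a=54.802 sag=80.160

seed: a₀ = √(S³/(24(L−S))) = √(169.928³/(24·76.741)) = 51.615254
iter 1: u=1.646103  f(a)=+1.109e+01  f'(a)=-3.861e+00  a ← 51.615254 − (+1.109e+01/-3.861e+00) = 54.488291
iter 2: u=1.559307  f(a)=+9.936e-01  f'(a)=-3.198e+00  a ← 54.488291 − (+9.936e-01/-3.198e+00) = 54.799001
iter 3: u=1.550466  f(a)=+9.704e-03  f'(a)=-3.136e+00  a ← 54.799001 − (+9.704e-03/-3.136e+00) = 54.802095
iter 4: u=1.550379  f(a)=+9.454e-07  f'(a)=-3.135e+00  a ← 54.802095 − (+9.454e-07/-3.135e+00) = 54.802095
iter 5: u=1.550379  f(a)=+0.000e+00  f'(a)=-3.135e+00  a ← 54.802095 − (+0.000e+00/-3.135e+00) = 54.802095
converged: |Δa| < 1e-12 after 5 iterations
sag = a·(cosh(S/(2a)) − 1) = 54.802095·(cosh(1.550379) − 1) = 80.159635
T_max/T_min = cosh(S/(2a)) = 2.462711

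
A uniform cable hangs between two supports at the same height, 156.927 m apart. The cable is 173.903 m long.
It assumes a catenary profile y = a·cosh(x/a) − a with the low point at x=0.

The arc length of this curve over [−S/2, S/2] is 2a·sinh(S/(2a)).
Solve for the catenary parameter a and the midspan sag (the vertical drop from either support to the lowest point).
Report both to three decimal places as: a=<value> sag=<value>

seed: a₀ = √(S³/(24(L−S))) = √(156.927³/(24·16.976)) = 97.391982
iter 1: u=0.805646  f(a)=+5.595e-01  f'(a)=-3.718e-01  a ← 97.391982 − (+5.595e-01/-3.718e-01) = 98.896995
iter 2: u=0.793386  f(a)=+1.323e-02  f'(a)=-3.544e-01  a ← 98.896995 − (+1.323e-02/-3.544e-01) = 98.934338
iter 3: u=0.793087  f(a)=+7.800e-06  f'(a)=-3.540e-01  a ← 98.934338 − (+7.800e-06/-3.540e-01) = 98.934360
iter 4: u=0.793086  f(a)=+2.672e-12  f'(a)=-3.540e-01  a ← 98.934360 − (+2.672e-12/-3.540e-01) = 98.934360
converged: |Δa| < 1e-12 after 4 iterations
sag = a·(cosh(S/(2a)) − 1) = 98.934360·(cosh(0.793086) − 1) = 32.779614
T_max/T_min = cosh(S/(2a)) = 1.331327

a=98.934 sag=32.780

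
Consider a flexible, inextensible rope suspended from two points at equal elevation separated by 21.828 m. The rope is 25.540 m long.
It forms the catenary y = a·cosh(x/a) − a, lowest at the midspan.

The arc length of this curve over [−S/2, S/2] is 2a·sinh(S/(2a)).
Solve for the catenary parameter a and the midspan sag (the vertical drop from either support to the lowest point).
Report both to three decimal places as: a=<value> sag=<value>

seed: a₀ = √(S³/(24(L−S))) = √(21.828³/(24·3.712)) = 10.804665
iter 1: u=1.010119  f(a)=+1.940e-01  f'(a)=-7.598e-01  a ← 10.804665 − (+1.940e-01/-7.598e-01) = 11.060043
iter 2: u=0.986795  f(a)=+7.093e-03  f'(a)=-7.052e-01  a ← 11.060043 − (+7.093e-03/-7.052e-01) = 11.070100
iter 3: u=0.985899  f(a)=+1.027e-05  f'(a)=-7.032e-01  a ← 11.070100 − (+1.027e-05/-7.032e-01) = 11.070115
iter 4: u=0.985898  f(a)=+2.161e-11  f'(a)=-7.031e-01  a ← 11.070115 − (+2.161e-11/-7.031e-01) = 11.070115
iter 5: u=0.985898  f(a)=+3.553e-15  f'(a)=-7.031e-01  a ← 11.070115 − (+3.553e-15/-7.031e-01) = 11.070115
converged: |Δa| < 1e-12 after 5 iterations
sag = a·(cosh(S/(2a)) − 1) = 11.070115·(cosh(0.985898) − 1) = 5.830191
T_max/T_min = cosh(S/(2a)) = 1.526660

a=11.070 sag=5.830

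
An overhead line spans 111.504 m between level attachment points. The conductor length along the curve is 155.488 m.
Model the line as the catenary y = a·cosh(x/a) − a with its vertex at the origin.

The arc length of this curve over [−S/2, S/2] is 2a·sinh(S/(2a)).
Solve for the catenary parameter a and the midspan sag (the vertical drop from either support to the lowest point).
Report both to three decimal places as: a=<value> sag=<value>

seed: a₀ = √(S³/(24(L−S))) = √(111.504³/(24·43.984)) = 36.239541
iter 1: u=1.538430  f(a)=+5.508e+00  f'(a)=-3.053e+00  a ← 36.239541 − (+5.508e+00/-3.053e+00) = 38.043919
iter 2: u=1.465464  f(a)=+4.381e-01  f'(a)=-2.585e+00  a ← 38.043919 − (+4.381e-01/-2.585e+00) = 38.213419
iter 3: u=1.458964  f(a)=+3.301e-03  f'(a)=-2.546e+00  a ← 38.213419 − (+3.301e-03/-2.546e+00) = 38.214716
iter 4: u=1.458914  f(a)=+1.905e-07  f'(a)=-2.546e+00  a ← 38.214716 − (+1.905e-07/-2.546e+00) = 38.214716
iter 5: u=1.458914  f(a)=-2.842e-14  f'(a)=-2.546e+00  a ← 38.214716 − (-2.842e-14/-2.546e+00) = 38.214716
converged: |Δa| < 1e-12 after 5 iterations
sag = a·(cosh(S/(2a)) − 1) = 38.214716·(cosh(1.458914) − 1) = 48.413767
T_max/T_min = cosh(S/(2a)) = 2.266888

a=38.215 sag=48.414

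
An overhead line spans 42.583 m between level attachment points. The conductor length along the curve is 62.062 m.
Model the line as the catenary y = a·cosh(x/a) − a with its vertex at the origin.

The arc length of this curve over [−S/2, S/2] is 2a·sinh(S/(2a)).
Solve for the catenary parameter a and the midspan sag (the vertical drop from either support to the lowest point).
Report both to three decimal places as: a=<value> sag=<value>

a=13.655 sag=20.248

seed: a₀ = √(S³/(24(L−S))) = √(42.583³/(24·19.479)) = 12.851844
iter 1: u=1.656688  f(a)=+2.855e+00  f'(a)=-3.949e+00  a ← 12.851844 − (+2.855e+00/-3.949e+00) = 13.574695
iter 2: u=1.568470  f(a)=+2.585e-01  f'(a)=-3.263e+00  a ← 13.574695 − (+2.585e-01/-3.263e+00) = 13.653920
iter 3: u=1.559369  f(a)=+2.587e-03  f'(a)=-3.198e+00  a ← 13.653920 − (+2.587e-03/-3.198e+00) = 13.654729
iter 4: u=1.559277  f(a)=+2.648e-07  f'(a)=-3.198e+00  a ← 13.654729 − (+2.648e-07/-3.198e+00) = 13.654729
iter 5: u=1.559277  f(a)=+0.000e+00  f'(a)=-3.198e+00  a ← 13.654729 − (+0.000e+00/-3.198e+00) = 13.654729
converged: |Δa| < 1e-12 after 5 iterations
sag = a·(cosh(S/(2a)) − 1) = 13.654729·(cosh(1.559277) − 1) = 20.247698
T_max/T_min = cosh(S/(2a)) = 2.482834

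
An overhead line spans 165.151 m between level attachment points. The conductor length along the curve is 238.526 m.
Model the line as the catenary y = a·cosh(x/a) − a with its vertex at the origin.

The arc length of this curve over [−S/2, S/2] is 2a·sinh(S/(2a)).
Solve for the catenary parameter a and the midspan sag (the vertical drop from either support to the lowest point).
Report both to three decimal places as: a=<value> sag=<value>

a=53.652 sag=77.123

seed: a₀ = √(S³/(24(L−S))) = √(165.151³/(24·73.375)) = 50.575727
iter 1: u=1.632710  f(a)=+1.042e+01  f'(a)=-3.752e+00  a ← 50.575727 − (+1.042e+01/-3.752e+00) = 53.353693
iter 2: u=1.547700  f(a)=+9.205e-01  f'(a)=-3.117e+00  a ← 53.353693 − (+9.205e-01/-3.117e+00) = 53.649052
iter 3: u=1.539179  f(a)=+8.713e-03  f'(a)=-3.058e+00  a ← 53.649052 − (+8.713e-03/-3.058e+00) = 53.651902
iter 4: u=1.539097  f(a)=+7.970e-07  f'(a)=-3.057e+00  a ← 53.651902 − (+7.970e-07/-3.057e+00) = 53.651902
iter 5: u=1.539097  f(a)=-2.842e-14  f'(a)=-3.057e+00  a ← 53.651902 − (-2.842e-14/-3.057e+00) = 53.651902
converged: |Δa| < 1e-12 after 5 iterations
sag = a·(cosh(S/(2a)) − 1) = 53.651902·(cosh(1.539097) − 1) = 77.123439
T_max/T_min = cosh(S/(2a)) = 2.437478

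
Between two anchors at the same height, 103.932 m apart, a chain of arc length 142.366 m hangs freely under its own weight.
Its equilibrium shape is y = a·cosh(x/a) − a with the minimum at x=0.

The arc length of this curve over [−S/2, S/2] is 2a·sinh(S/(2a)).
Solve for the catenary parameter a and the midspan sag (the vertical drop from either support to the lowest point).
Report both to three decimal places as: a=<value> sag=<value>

seed: a₀ = √(S³/(24(L−S))) = √(103.932³/(24·38.434)) = 34.886750
iter 1: u=1.489563  f(a)=+4.496e+00  f'(a)=-2.733e+00  a ← 34.886750 − (+4.496e+00/-2.733e+00) = 36.532136
iter 2: u=1.422474  f(a)=+3.377e-01  f'(a)=-2.336e+00  a ← 36.532136 − (+3.377e-01/-2.336e+00) = 36.676664
iter 3: u=1.416868  f(a)=+2.246e-03  f'(a)=-2.305e+00  a ← 36.676664 − (+2.246e-03/-2.305e+00) = 36.677639
iter 4: u=1.416831  f(a)=+1.008e-07  f'(a)=-2.305e+00  a ← 36.677639 − (+1.008e-07/-2.305e+00) = 36.677639
iter 5: u=1.416831  f(a)=+0.000e+00  f'(a)=-2.305e+00  a ← 36.677639 − (+0.000e+00/-2.305e+00) = 36.677639
converged: |Δa| < 1e-12 after 5 iterations
sag = a·(cosh(S/(2a)) − 1) = 36.677639·(cosh(1.416831) − 1) = 43.399004
T_max/T_min = cosh(S/(2a)) = 2.183255

a=36.678 sag=43.399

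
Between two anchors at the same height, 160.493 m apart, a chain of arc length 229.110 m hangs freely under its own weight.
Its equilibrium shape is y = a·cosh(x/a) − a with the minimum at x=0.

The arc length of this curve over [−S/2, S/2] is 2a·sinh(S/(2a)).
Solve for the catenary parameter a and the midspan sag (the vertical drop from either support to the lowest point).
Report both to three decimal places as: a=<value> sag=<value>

a=53.044 sag=73.196

seed: a₀ = √(S³/(24(L−S))) = √(160.493³/(24·68.617)) = 50.102876
iter 1: u=1.601635  f(a)=+9.358e+00  f'(a)=-3.509e+00  a ← 50.102876 − (+9.358e+00/-3.509e+00) = 52.769606
iter 2: u=1.520695  f(a)=+7.991e-01  f'(a)=-2.933e+00  a ← 52.769606 − (+7.991e-01/-2.933e+00) = 53.042014
iter 3: u=1.512886  f(a)=+7.028e-03  f'(a)=-2.882e+00  a ← 53.042014 − (+7.028e-03/-2.882e+00) = 53.044453
iter 4: u=1.512816  f(a)=+5.541e-07  f'(a)=-2.881e+00  a ← 53.044453 − (+5.541e-07/-2.881e+00) = 53.044453
iter 5: u=1.512816  f(a)=+0.000e+00  f'(a)=-2.881e+00  a ← 53.044453 − (+0.000e+00/-2.881e+00) = 53.044453
converged: |Δa| < 1e-12 after 5 iterations
sag = a·(cosh(S/(2a)) − 1) = 53.044453·(cosh(1.512816) − 1) = 73.195644
T_max/T_min = cosh(S/(2a)) = 2.379893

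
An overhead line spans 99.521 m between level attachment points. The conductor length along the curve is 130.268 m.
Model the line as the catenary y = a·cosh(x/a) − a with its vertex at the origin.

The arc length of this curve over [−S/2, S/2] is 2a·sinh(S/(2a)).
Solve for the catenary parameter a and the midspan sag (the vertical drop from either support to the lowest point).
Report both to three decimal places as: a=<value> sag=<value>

a=38.134 sag=37.342

seed: a₀ = √(S³/(24(L−S))) = √(99.521³/(24·30.747)) = 36.548125
iter 1: u=1.361506  f(a)=+2.979e+00  f'(a)=-2.016e+00  a ← 36.548125 − (+2.979e+00/-2.016e+00) = 38.025867
iter 2: u=1.308596  f(a)=+1.902e-01  f'(a)=-1.766e+00  a ← 38.025867 − (+1.902e-01/-1.766e+00) = 38.133572
iter 3: u=1.304900  f(a)=+8.923e-04  f'(a)=-1.749e+00  a ← 38.133572 − (+8.923e-04/-1.749e+00) = 38.134082
iter 4: u=1.304883  f(a)=+1.984e-08  f'(a)=-1.749e+00  a ← 38.134082 − (+1.984e-08/-1.749e+00) = 38.134082
iter 5: u=1.304883  f(a)=+0.000e+00  f'(a)=-1.749e+00  a ← 38.134082 − (+0.000e+00/-1.749e+00) = 38.134082
converged: |Δa| < 1e-12 after 5 iterations
sag = a·(cosh(S/(2a)) − 1) = 38.134082·(cosh(1.304883) − 1) = 37.342048
T_max/T_min = cosh(S/(2a)) = 1.979230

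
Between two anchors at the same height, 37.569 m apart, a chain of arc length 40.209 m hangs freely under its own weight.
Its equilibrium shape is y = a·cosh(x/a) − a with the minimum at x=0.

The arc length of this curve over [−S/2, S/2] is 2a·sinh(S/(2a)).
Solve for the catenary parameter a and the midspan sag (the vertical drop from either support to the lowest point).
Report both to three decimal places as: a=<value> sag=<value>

a=29.229 sag=6.247

seed: a₀ = √(S³/(24(L−S))) = √(37.569³/(24·2.640)) = 28.929230
iter 1: u=0.649326  f(a)=+5.622e-02  f'(a)=-1.903e-01  a ← 28.929230 − (+5.622e-02/-1.903e-01) = 29.224598
iter 2: u=0.642763  f(a)=+8.726e-04  f'(a)=-1.845e-01  a ← 29.224598 − (+8.726e-04/-1.845e-01) = 29.229328
iter 3: u=0.642659  f(a)=+2.176e-07  f'(a)=-1.844e-01  a ← 29.229328 − (+2.176e-07/-1.844e-01) = 29.229330
iter 4: u=0.642659  f(a)=+1.421e-14  f'(a)=-1.844e-01  a ← 29.229330 − (+1.421e-14/-1.844e-01) = 29.229330
converged: |Δa| < 1e-12 after 4 iterations
sag = a·(cosh(S/(2a)) − 1) = 29.229330·(cosh(0.642659) − 1) = 6.246643
T_max/T_min = cosh(S/(2a)) = 1.213711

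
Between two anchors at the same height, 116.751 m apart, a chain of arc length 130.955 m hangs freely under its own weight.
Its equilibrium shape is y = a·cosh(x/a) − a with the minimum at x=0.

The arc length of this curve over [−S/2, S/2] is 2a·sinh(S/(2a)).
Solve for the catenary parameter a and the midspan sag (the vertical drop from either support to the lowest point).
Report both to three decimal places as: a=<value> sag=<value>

seed: a₀ = √(S³/(24(L−S))) = √(116.751³/(24·14.204)) = 68.325050
iter 1: u=0.854379  f(a)=+5.275e-01  f'(a)=-4.469e-01  a ← 68.325050 − (+5.275e-01/-4.469e-01) = 69.505376
iter 2: u=0.839870  f(a)=+1.398e-02  f'(a)=-4.235e-01  a ← 69.505376 − (+1.398e-02/-4.235e-01) = 69.538386
iter 3: u=0.839472  f(a)=+1.041e-05  f'(a)=-4.229e-01  a ← 69.538386 − (+1.041e-05/-4.229e-01) = 69.538410
iter 4: u=0.839471  f(a)=+5.770e-12  f'(a)=-4.229e-01  a ← 69.538410 − (+5.770e-12/-4.229e-01) = 69.538410
converged: |Δa| < 1e-12 after 4 iterations
sag = a·(cosh(S/(2a)) − 1) = 69.538410·(cosh(0.839471) − 1) = 25.975429
T_max/T_min = cosh(S/(2a)) = 1.373541

a=69.538 sag=25.975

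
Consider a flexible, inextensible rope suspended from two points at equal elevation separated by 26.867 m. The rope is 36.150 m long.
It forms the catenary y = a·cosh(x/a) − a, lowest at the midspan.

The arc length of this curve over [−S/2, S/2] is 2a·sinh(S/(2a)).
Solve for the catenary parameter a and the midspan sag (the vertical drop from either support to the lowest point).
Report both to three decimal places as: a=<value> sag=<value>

seed: a₀ = √(S³/(24(L−S))) = √(26.867³/(24·9.283)) = 9.329942
iter 1: u=1.439827  f(a)=+1.011e+00  f'(a)=-2.434e+00  a ← 9.329942 − (+1.011e+00/-2.434e+00) = 9.745320
iter 2: u=1.378457  f(a)=+7.144e-02  f'(a)=-2.101e+00  a ← 9.745320 − (+7.144e-02/-2.101e+00) = 9.779320
iter 3: u=1.373664  f(a)=+4.167e-04  f'(a)=-2.077e+00  a ← 9.779320 − (+4.167e-04/-2.077e+00) = 9.779521
iter 4: u=1.373636  f(a)=+1.435e-08  f'(a)=-2.077e+00  a ← 9.779521 − (+1.435e-08/-2.077e+00) = 9.779521
iter 5: u=1.373636  f(a)=-7.105e-15  f'(a)=-2.077e+00  a ← 9.779521 − (-7.105e-15/-2.077e+00) = 9.779521
converged: |Δa| < 1e-12 after 5 iterations
sag = a·(cosh(S/(2a)) − 1) = 9.779521·(cosh(1.373636) − 1) = 10.771505
T_max/T_min = cosh(S/(2a)) = 2.101435

a=9.780 sag=10.772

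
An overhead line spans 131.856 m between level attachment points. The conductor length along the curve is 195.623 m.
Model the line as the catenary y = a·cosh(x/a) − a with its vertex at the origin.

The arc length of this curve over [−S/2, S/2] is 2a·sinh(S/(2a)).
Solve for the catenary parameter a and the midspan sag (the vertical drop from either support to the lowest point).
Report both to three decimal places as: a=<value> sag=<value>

seed: a₀ = √(S³/(24(L−S))) = √(131.856³/(24·63.767)) = 38.703143
iter 1: u=1.703428  f(a)=+9.917e+00  f'(a)=-4.356e+00  a ← 38.703143 − (+9.917e+00/-4.356e+00) = 40.979842
iter 2: u=1.608791  f(a)=+9.424e-01  f'(a)=-3.564e+00  a ← 40.979842 − (+9.424e-01/-3.564e+00) = 41.244265
iter 3: u=1.598477  f(a)=+1.048e-02  f'(a)=-3.485e+00  a ← 41.244265 − (+1.048e-02/-3.485e+00) = 41.247273
iter 4: u=1.598360  f(a)=+1.329e-06  f'(a)=-3.484e+00  a ← 41.247273 − (+1.329e-06/-3.484e+00) = 41.247273
iter 5: u=1.598360  f(a)=+2.842e-14  f'(a)=-3.484e+00  a ← 41.247273 − (+2.842e-14/-3.484e+00) = 41.247273
converged: |Δa| < 1e-12 after 5 iterations
sag = a·(cosh(S/(2a)) − 1) = 41.247273·(cosh(1.598360) − 1) = 64.905575
T_max/T_min = cosh(S/(2a)) = 2.573573

a=41.247 sag=64.906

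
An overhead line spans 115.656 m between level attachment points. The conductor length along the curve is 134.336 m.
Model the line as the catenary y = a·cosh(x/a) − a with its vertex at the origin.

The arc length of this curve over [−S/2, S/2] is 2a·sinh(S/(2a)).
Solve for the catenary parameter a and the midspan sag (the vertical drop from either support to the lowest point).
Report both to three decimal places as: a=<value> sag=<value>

seed: a₀ = √(S³/(24(L−S))) = √(115.656³/(24·18.680)) = 58.743280
iter 1: u=0.984419  f(a)=+9.263e-01  f'(a)=-6.998e-01  a ← 58.743280 − (+9.263e-01/-6.998e-01) = 60.066944
iter 2: u=0.962726  f(a)=+3.223e-02  f'(a)=-6.519e-01  a ← 60.066944 − (+3.223e-02/-6.519e-01) = 60.116393
iter 3: u=0.961934  f(a)=+4.215e-05  f'(a)=-6.501e-01  a ← 60.116393 − (+4.215e-05/-6.501e-01) = 60.116458
iter 4: u=0.961933  f(a)=+7.225e-11  f'(a)=-6.501e-01  a ← 60.116458 − (+7.225e-11/-6.501e-01) = 60.116458
iter 5: u=0.961933  f(a)=+2.842e-14  f'(a)=-6.501e-01  a ← 60.116458 − (+2.842e-14/-6.501e-01) = 60.116458
converged: |Δa| < 1e-12 after 5 iterations
sag = a·(cosh(S/(2a)) − 1) = 60.116458·(cosh(0.961933) − 1) = 30.025257
T_max/T_min = cosh(S/(2a)) = 1.499452

a=60.116 sag=30.025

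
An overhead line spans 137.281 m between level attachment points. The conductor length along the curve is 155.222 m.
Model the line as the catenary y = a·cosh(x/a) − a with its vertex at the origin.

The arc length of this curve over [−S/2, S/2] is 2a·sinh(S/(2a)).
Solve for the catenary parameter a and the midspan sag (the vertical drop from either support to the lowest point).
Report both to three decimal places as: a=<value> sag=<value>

a=78.991 sag=31.748

seed: a₀ = √(S³/(24(L−S))) = √(137.281³/(24·17.941)) = 77.515171
iter 1: u=0.885511  f(a)=+7.167e-01  f'(a)=-5.002e-01  a ← 77.515171 − (+7.167e-01/-5.002e-01) = 78.947865
iter 2: u=0.869441  f(a)=+2.035e-02  f'(a)=-4.722e-01  a ← 78.947865 − (+2.035e-02/-4.722e-01) = 78.990966
iter 3: u=0.868966  f(a)=+1.748e-05  f'(a)=-4.714e-01  a ← 78.990966 − (+1.748e-05/-4.714e-01) = 78.991004
iter 4: u=0.868966  f(a)=+1.290e-11  f'(a)=-4.714e-01  a ← 78.991004 − (+1.290e-11/-4.714e-01) = 78.991004
converged: |Δa| < 1e-12 after 4 iterations
sag = a·(cosh(S/(2a)) − 1) = 78.991004·(cosh(0.868966) − 1) = 31.747635
T_max/T_min = cosh(S/(2a)) = 1.401915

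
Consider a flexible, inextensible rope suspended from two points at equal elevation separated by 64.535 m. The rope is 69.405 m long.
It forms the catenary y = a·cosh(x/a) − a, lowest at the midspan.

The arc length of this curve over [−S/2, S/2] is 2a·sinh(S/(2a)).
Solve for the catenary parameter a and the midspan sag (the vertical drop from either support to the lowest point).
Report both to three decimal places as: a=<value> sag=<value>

a=48.487 sag=11.139

seed: a₀ = √(S³/(24(L−S))) = √(64.535³/(24·4.870)) = 47.953783
iter 1: u=0.672887  f(a)=+1.114e-01  f'(a)=-2.125e-01  a ← 47.953783 − (+1.114e-01/-2.125e-01) = 48.478343
iter 2: u=0.665606  f(a)=+1.855e-03  f'(a)=-2.054e-01  a ← 48.478343 − (+1.855e-03/-2.054e-01) = 48.487373
iter 3: u=0.665483  f(a)=+5.333e-07  f'(a)=-2.053e-01  a ← 48.487373 − (+5.333e-07/-2.053e-01) = 48.487375
iter 4: u=0.665483  f(a)=+5.684e-14  f'(a)=-2.053e-01  a ← 48.487375 − (+5.684e-14/-2.053e-01) = 48.487375
converged: |Δa| < 1e-12 after 4 iterations
sag = a·(cosh(S/(2a)) − 1) = 48.487375·(cosh(0.665483) − 1) = 11.138869
T_max/T_min = cosh(S/(2a)) = 1.229727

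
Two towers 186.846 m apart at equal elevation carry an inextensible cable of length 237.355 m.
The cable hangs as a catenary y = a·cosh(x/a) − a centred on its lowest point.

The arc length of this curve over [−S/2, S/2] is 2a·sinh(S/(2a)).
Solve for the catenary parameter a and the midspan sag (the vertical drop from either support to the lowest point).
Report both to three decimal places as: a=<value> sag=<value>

seed: a₀ = √(S³/(24(L−S))) = √(186.846³/(24·50.509)) = 73.356010
iter 1: u=1.273556  f(a)=+4.258e+00  f'(a)=-1.614e+00  a ← 73.356010 − (+4.258e+00/-1.614e+00) = 75.994494
iter 2: u=1.229339  f(a)=+2.405e-01  f'(a)=-1.436e+00  a ← 75.994494 − (+2.405e-01/-1.436e+00) = 76.161963
iter 3: u=1.226636  f(a)=+8.690e-04  f'(a)=-1.426e+00  a ← 76.161963 − (+8.690e-04/-1.426e+00) = 76.162573
iter 4: u=1.226626  f(a)=+1.144e-08  f'(a)=-1.426e+00  a ← 76.162573 − (+1.144e-08/-1.426e+00) = 76.162573
iter 5: u=1.226626  f(a)=+2.842e-14  f'(a)=-1.426e+00  a ← 76.162573 − (+2.842e-14/-1.426e+00) = 76.162573
converged: |Δa| < 1e-12 after 5 iterations
sag = a·(cosh(S/(2a)) − 1) = 76.162573·(cosh(1.226626) − 1) = 64.851918
T_max/T_min = cosh(S/(2a)) = 1.851493

a=76.163 sag=64.852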